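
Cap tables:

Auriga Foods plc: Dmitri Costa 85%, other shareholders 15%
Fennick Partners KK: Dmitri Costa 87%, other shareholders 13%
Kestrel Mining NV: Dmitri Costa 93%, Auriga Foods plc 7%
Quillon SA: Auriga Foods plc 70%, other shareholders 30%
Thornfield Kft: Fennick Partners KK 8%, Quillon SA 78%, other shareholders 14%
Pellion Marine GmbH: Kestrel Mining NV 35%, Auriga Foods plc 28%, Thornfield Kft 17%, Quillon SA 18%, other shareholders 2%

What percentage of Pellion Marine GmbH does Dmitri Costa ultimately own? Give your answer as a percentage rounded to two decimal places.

Dmitri reaches Pellion along 6 paths.
Via Kestrel: 93% × 35% = 32.55%.
Via Auriga → Kestrel: 85% × 7% × 35% = 2.0825%.
Via Auriga: 85% × 28% = 23.8%.
Via Fennick → Thornfield: 87% × 8% × 17% = 1.1832%.
Via Auriga → Quillon → Thornfield: 85% × 70% × 78% × 17% = 7.8897%.
Via Auriga → Quillon: 85% × 70% × 18% = 10.71%.
Total: 32.55% + 2.0825% + 23.8% + 1.1832% + 7.8897% + 10.71% = 78.2154%.
Rounded: 78.22%.

78.22%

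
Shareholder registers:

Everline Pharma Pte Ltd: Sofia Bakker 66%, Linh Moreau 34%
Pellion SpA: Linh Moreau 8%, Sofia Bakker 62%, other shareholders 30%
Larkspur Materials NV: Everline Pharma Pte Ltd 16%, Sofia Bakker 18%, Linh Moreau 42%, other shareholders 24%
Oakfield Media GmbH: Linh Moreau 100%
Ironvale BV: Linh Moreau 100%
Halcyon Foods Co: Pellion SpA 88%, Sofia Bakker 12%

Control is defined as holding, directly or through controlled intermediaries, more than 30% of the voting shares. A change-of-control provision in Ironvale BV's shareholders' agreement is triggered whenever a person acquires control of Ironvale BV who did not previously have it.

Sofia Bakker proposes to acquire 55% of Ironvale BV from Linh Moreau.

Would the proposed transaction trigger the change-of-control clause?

Yes

The purchase adds only to Sofia's holdings (Linh's stake shrinks), so Sofia is the only person who could newly come to control Ironvale.
Sofia holds 66% of Everline, so Sofia controls Everline.
Sofia holds 62% of Pellion, so Sofia controls Pellion.
Everline and Sofia together hold 16% + 18% = 34% of Larkspur, so Sofia controls Larkspur.
Pellion and Sofia together hold 88% + 12% = 100% of Halcyon, so Sofia controls Halcyon.
Neither Sofia nor any entity Sofia controls holds any voting interest in Ironvale.
So before the transaction, Sofia does not control Ironvale.
After the purchase, Sofia holds 55% of Ironvale directly, and Linh's stake falls to 45%.
Sofia holds 55% of Ironvale, so Sofia controls Ironvale.
Sofia did not control Ironvale before and does after, so the clause is triggered.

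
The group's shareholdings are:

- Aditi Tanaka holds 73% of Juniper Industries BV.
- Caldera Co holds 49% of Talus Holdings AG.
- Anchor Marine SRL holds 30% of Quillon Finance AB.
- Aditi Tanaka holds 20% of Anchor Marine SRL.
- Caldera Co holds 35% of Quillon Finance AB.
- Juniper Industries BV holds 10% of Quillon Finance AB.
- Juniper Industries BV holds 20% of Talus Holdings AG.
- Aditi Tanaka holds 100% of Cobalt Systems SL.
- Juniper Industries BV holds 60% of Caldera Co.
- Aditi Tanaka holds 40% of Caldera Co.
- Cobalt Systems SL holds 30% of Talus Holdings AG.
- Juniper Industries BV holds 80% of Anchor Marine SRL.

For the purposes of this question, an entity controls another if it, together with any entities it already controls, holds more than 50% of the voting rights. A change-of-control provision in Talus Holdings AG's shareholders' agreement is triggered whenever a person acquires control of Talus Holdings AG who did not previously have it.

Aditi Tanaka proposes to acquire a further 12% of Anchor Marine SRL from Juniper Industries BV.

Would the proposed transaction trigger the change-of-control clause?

The purchase adds only to Aditi's holdings (Juniper's stake shrinks), so Aditi is the only person who could newly come to control Talus.
Aditi holds 73% of Juniper, so Aditi controls Juniper.
Aditi holds 100% of Cobalt, so Aditi controls Cobalt.
Juniper and Aditi together hold 60% + 40% = 100% of Caldera, so Aditi controls Caldera.
Juniper and Cobalt and Caldera together hold 20% + 30% + 49% = 99% of Talus, so Aditi controls Talus.
So Aditi already controls Talus before the transaction.
After the purchase, Aditi's direct stake in Anchor rises to 20% + 12% = 32%, and Juniper's stake falls to 68%.
Aditi controlled Talus already, so this is not a new person acquiring control; every other person's position is unchanged or reduced.
No new person acquires control, so the clause is not triggered.

No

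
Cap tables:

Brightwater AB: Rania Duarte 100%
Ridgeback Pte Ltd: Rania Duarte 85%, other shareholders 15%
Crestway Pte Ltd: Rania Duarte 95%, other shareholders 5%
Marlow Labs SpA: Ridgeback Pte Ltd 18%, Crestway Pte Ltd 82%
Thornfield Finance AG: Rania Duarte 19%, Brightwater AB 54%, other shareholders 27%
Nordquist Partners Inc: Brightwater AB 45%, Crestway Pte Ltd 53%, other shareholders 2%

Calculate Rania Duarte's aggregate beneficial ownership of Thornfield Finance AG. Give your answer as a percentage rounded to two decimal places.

73.00%

Rania reaches Thornfield along 2 paths.
Direct stake: 19% = 19%.
Via Brightwater: 100% × 54% = 54%.
Total: 19% + 54% = 73%.
Rounded: 73.00%.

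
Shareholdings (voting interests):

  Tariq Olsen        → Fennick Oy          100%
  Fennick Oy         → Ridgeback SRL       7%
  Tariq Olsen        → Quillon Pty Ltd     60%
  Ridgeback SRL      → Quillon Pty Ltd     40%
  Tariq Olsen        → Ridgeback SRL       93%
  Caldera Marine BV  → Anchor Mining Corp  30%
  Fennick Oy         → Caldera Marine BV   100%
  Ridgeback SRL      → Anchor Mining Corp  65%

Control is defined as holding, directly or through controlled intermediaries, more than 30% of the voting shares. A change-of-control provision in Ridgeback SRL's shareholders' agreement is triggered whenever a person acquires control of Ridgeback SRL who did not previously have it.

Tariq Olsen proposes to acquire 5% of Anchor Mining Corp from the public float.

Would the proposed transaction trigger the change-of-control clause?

No

The purchase changes only Tariq's holdings, so Tariq is the only person who could newly come to control Ridgeback.
Tariq holds 100% of Fennick, so Tariq controls Fennick.
Tariq and Fennick together hold 93% + 7% = 100% of Ridgeback, so Tariq controls Ridgeback.
So Tariq already controls Ridgeback before the transaction.
After the purchase, Tariq holds 5% of Anchor directly.
Tariq controlled Ridgeback already, so this is not a new person acquiring control; every other person's position is unchanged or reduced.
No new person acquires control, so the clause is not triggered.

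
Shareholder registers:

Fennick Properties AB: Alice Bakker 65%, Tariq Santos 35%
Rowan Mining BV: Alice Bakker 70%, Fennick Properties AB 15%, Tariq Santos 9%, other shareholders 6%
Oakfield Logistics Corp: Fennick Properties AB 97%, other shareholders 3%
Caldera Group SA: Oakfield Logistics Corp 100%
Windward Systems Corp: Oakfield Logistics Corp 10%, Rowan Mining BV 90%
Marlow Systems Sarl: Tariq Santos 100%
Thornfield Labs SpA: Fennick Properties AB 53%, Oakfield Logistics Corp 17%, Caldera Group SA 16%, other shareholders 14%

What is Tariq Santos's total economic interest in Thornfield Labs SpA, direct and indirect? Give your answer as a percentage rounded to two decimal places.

Tariq reaches Thornfield along 3 paths.
Via Fennick: 35% × 53% = 18.55%.
Via Fennick → Oakfield: 35% × 97% × 17% = 5.7715%.
Via Fennick → Oakfield → Caldera: 35% × 97% × 100% × 16% = 5.432%.
Total: 18.55% + 5.7715% + 5.432% = 29.7535%.
Rounded: 29.75%.

29.75%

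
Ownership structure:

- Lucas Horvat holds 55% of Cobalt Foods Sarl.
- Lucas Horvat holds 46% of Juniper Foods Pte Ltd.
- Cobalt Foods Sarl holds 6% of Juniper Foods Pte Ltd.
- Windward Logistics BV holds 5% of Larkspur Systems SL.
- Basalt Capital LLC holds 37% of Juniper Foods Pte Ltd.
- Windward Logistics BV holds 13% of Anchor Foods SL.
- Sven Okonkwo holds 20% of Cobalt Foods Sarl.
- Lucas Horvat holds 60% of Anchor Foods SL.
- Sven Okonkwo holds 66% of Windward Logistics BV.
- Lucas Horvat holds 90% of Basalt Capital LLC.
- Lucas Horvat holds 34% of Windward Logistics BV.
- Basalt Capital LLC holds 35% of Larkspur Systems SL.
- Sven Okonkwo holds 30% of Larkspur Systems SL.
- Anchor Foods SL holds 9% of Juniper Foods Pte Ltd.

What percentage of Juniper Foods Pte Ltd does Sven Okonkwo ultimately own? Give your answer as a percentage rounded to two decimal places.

Sven reaches Juniper along 2 paths.
Via Windward → Anchor: 66% × 13% × 9% = 0.7722%.
Via Cobalt: 20% × 6% = 1.2%.
Total: 0.7722% + 1.2% = 1.9722%.
Rounded: 1.97%.

1.97%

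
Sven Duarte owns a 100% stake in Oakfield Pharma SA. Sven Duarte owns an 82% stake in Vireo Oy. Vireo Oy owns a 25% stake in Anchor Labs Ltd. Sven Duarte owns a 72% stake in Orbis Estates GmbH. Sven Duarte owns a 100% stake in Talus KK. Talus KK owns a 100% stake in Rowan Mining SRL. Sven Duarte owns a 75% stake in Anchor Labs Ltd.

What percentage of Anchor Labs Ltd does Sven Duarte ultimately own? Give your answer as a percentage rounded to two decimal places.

95.50%

Sven reaches Anchor along 2 paths.
Direct stake: 75% = 75%.
Via Vireo: 82% × 25% = 20.5%.
Total: 75% + 20.5% = 95.5%.
Rounded: 95.50%.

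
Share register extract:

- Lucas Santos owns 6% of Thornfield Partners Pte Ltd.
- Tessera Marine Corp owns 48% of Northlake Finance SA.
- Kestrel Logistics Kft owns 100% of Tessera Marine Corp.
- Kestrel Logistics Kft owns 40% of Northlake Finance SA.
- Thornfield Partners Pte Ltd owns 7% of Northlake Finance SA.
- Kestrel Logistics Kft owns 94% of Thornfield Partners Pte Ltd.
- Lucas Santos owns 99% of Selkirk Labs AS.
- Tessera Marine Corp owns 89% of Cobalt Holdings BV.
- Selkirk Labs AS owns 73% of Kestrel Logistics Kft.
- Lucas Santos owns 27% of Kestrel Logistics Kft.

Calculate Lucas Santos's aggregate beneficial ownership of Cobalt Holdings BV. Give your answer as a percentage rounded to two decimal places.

Lucas reaches Cobalt along 2 paths.
Via Selkirk → Kestrel → Tessera: 99% × 73% × 100% × 89% = 64.3203%.
Via Kestrel → Tessera: 27% × 100% × 89% = 24.03%.
Total: 64.3203% + 24.03% = 88.3503%.
Rounded: 88.35%.

88.35%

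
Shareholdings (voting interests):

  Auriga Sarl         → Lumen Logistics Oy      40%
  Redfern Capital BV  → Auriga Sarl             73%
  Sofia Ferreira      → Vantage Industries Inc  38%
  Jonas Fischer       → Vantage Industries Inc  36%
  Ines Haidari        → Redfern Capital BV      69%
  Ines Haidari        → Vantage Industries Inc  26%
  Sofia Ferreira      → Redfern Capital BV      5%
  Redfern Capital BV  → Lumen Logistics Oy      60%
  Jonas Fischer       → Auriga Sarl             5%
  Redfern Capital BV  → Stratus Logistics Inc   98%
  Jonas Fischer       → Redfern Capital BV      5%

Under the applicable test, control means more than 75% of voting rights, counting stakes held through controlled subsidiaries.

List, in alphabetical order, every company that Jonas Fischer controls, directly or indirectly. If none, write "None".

Jonas's largest direct stake is 36% in Vantage, which does not meet the threshold.

None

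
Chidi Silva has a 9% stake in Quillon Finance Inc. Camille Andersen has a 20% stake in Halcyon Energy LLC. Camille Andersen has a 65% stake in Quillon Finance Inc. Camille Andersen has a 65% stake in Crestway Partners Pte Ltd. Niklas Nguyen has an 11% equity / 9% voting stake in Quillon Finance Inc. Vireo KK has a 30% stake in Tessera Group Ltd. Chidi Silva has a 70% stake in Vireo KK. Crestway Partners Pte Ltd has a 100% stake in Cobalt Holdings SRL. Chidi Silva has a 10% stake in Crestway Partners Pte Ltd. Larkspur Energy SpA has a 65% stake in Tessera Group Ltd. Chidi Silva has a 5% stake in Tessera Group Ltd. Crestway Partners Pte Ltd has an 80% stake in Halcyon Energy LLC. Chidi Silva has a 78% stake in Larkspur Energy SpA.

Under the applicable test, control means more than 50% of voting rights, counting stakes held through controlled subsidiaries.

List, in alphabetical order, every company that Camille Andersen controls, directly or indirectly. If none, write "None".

Cobalt Holdings SRL, Crestway Partners Pte Ltd, Halcyon Energy LLC, Quillon Finance Inc

Camille holds 65% of Crestway, so Camille controls Crestway.
Camille holds 65% of Quillon, so Camille controls Quillon.
Crestway holds 100% of Cobalt, so Camille controls Cobalt.
Camille and Crestway together hold 20% + 80% = 100% of Halcyon, so Camille controls Halcyon.
No other company's threshold is met.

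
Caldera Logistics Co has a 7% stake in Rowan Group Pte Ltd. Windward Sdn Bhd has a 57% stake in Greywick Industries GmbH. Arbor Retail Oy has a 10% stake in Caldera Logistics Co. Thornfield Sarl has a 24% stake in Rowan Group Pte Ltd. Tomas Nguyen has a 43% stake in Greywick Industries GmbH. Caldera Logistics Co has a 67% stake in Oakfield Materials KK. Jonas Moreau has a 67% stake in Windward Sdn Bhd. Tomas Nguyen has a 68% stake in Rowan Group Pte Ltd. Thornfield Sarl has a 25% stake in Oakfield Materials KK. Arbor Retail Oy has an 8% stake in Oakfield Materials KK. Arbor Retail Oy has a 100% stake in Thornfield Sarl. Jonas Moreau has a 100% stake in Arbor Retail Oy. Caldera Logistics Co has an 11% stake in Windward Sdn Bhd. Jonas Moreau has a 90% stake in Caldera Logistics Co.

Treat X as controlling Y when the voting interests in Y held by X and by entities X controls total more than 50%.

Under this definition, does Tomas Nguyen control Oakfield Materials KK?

No

Tomas holds 68% of Rowan, so Tomas controls Rowan.
Neither Tomas nor any entity Tomas controls holds any voting interest in Oakfield.
So Tomas does not control Oakfield.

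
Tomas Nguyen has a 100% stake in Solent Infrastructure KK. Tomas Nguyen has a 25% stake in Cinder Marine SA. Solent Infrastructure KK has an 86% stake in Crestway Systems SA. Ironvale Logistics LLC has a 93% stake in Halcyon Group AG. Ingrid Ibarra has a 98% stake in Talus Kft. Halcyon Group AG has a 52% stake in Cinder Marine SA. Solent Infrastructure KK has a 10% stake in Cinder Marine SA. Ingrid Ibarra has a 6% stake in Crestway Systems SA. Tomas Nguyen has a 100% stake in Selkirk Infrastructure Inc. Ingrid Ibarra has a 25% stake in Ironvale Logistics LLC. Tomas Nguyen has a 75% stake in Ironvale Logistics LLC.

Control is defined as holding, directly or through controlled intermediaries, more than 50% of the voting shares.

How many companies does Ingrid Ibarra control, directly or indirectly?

1

Ingrid holds 98% of Talus, so Ingrid controls Talus.
No other company's threshold is met.
Ingrid controls 1 company.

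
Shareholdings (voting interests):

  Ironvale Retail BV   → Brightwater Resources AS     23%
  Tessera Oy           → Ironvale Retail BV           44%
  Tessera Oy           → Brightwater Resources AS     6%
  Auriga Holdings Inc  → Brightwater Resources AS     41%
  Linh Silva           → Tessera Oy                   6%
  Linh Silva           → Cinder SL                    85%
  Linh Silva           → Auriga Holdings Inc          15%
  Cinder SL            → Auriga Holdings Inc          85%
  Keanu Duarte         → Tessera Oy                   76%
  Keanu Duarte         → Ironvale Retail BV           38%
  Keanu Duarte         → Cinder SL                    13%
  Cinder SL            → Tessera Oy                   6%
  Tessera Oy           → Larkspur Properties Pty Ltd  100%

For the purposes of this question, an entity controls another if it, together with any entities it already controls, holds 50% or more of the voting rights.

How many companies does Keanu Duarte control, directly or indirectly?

Keanu holds 76% of Tessera, so Keanu controls Tessera.
Tessera and Keanu together hold 44% + 38% = 82% of Ironvale, so Keanu controls Ironvale.
Tessera holds 100% of Larkspur, so Keanu controls Larkspur.
No other company's threshold is met.
Keanu controls 3 companies.

3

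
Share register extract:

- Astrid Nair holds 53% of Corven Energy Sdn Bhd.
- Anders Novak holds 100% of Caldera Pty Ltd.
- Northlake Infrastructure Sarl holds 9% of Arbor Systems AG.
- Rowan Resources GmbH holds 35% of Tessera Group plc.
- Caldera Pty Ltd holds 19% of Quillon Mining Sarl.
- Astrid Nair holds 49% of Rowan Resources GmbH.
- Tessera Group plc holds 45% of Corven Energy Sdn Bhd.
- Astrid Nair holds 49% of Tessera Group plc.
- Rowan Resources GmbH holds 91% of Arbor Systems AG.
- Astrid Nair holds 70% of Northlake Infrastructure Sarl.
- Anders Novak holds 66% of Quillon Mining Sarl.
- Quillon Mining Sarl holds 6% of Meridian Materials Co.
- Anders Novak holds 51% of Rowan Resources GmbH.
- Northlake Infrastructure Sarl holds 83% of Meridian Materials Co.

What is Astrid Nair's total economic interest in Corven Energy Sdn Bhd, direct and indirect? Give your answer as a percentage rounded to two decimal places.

82.77%

Astrid reaches Corven along 3 paths.
Via Rowan → Tessera: 49% × 35% × 45% = 7.7175%.
Via Tessera: 49% × 45% = 22.05%.
Direct stake: 53% = 53%.
Total: 7.7175% + 22.05% + 53% = 82.7675%.
Rounded: 82.77%.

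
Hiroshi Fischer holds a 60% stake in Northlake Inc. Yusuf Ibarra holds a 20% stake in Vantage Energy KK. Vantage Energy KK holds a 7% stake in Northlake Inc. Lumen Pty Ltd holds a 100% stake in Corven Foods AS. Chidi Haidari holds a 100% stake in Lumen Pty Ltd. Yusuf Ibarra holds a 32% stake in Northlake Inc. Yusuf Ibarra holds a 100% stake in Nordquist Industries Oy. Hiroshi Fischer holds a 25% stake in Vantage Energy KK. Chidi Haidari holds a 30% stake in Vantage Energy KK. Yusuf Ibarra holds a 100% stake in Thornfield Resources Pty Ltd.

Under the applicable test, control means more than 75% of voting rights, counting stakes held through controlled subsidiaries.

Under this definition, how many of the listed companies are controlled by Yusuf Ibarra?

Yusuf holds 100% of Nordquist, so Yusuf controls Nordquist.
Yusuf holds 100% of Thornfield, so Yusuf controls Thornfield.
No other company's threshold is met.
Yusuf controls 2 companies.

2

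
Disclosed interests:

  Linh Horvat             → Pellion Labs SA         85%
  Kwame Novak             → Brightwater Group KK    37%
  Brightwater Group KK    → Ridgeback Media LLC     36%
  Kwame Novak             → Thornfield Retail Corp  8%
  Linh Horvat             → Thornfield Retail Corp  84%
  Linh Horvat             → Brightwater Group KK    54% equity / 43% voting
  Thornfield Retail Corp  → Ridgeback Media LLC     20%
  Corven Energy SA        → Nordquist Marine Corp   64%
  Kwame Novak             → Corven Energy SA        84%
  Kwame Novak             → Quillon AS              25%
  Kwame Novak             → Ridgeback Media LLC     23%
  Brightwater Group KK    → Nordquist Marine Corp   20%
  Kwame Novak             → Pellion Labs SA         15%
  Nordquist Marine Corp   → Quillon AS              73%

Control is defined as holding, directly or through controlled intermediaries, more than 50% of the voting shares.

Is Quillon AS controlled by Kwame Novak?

Kwame holds 84% of Corven, so Kwame controls Corven.
Corven holds 64% of Nordquist, so Kwame controls Nordquist.
Nordquist and Kwame together hold 73% + 25% = 98% of Quillon, so Kwame controls Quillon.

Yes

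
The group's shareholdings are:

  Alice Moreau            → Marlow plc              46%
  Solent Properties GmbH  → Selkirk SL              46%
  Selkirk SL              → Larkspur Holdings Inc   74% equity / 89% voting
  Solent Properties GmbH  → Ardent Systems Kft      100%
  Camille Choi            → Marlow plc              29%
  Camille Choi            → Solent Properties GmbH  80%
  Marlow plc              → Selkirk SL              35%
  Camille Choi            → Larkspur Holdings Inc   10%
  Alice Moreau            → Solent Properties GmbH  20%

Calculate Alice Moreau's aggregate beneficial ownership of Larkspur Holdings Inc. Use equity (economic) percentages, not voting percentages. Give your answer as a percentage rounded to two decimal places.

18.72%

Alice reaches Larkspur along 2 paths.
Via Marlow → Selkirk: 46% × 35% × 74% = 11.914%.
Via Solent → Selkirk: 20% × 46% × 74% = 6.808%.
Total: 11.914% + 6.808% = 18.722%.
Rounded: 18.72%.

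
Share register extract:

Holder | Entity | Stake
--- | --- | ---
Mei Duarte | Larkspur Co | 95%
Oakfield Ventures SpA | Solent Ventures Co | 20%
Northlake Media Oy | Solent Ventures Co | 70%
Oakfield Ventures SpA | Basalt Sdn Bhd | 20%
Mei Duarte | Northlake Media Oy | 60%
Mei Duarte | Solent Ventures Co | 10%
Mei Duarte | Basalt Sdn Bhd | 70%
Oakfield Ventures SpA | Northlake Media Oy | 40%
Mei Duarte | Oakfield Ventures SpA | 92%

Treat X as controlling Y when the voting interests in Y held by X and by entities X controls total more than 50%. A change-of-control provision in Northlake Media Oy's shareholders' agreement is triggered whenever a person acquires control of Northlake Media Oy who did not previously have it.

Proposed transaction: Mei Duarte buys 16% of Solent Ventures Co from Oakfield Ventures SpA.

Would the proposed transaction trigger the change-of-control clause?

No

The purchase adds only to Mei's holdings (Oakfield's stake shrinks), so Mei is the only person who could newly come to control Northlake.
Mei holds 92% of Oakfield, so Mei controls Oakfield.
Oakfield and Mei together hold 40% + 60% = 100% of Northlake, so Mei controls Northlake.
So Mei already controls Northlake before the transaction.
After the purchase, Mei's direct stake in Solent rises to 10% + 16% = 26%, and Oakfield's stake falls to 4%.
Mei controlled Northlake already, so this is not a new person acquiring control; every other person's position is unchanged or reduced.
No new person acquires control, so the clause is not triggered.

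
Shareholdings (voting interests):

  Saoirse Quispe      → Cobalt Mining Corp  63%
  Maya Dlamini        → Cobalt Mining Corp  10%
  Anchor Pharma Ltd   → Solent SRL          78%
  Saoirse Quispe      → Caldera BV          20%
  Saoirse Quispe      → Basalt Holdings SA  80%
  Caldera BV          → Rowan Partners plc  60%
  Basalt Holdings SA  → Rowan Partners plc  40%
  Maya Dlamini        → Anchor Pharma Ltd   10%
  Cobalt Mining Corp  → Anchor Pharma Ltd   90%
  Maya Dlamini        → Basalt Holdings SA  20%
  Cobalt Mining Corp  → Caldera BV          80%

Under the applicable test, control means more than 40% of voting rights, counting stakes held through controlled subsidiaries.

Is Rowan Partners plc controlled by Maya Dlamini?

No

Maya's largest direct stake is 20% in Basalt, which does not meet the threshold, so Maya controls no company.
Neither Maya nor any entity Maya controls holds any voting interest in Rowan.
So Maya does not control Rowan.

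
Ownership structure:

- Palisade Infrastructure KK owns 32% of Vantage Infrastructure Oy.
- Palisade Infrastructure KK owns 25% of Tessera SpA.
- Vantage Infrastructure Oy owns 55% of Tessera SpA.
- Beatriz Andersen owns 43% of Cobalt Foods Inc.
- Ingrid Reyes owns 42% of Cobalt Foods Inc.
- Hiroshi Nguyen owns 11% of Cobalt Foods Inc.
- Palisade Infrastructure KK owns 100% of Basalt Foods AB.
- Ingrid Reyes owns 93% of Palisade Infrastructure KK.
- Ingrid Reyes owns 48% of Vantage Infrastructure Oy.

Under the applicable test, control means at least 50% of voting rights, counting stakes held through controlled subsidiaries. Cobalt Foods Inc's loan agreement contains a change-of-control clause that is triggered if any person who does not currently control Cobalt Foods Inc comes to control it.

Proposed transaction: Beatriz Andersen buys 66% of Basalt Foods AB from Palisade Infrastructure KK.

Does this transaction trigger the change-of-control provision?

No

The purchase adds only to Beatriz's holdings (Palisade's stake shrinks), so Beatriz is the only person who could newly come to control Cobalt.
Beatriz's largest direct stake is 43% in Cobalt, which does not meet the threshold, so Beatriz controls no company.
In Cobalt, Beatriz's side holds only 43%, not ≥ 50%.
So before the transaction, Beatriz does not control Cobalt.
After the purchase, Beatriz holds 66% of Basalt directly, and Palisade's stake falls to 34%.
Beatriz holds 66% of Basalt, so Beatriz controls Basalt.
After the transaction, Beatriz's side holds 43% of Cobalt, not ≥ 50%, so Beatriz still does not control Cobalt.
No new person acquires control, so the clause is not triggered.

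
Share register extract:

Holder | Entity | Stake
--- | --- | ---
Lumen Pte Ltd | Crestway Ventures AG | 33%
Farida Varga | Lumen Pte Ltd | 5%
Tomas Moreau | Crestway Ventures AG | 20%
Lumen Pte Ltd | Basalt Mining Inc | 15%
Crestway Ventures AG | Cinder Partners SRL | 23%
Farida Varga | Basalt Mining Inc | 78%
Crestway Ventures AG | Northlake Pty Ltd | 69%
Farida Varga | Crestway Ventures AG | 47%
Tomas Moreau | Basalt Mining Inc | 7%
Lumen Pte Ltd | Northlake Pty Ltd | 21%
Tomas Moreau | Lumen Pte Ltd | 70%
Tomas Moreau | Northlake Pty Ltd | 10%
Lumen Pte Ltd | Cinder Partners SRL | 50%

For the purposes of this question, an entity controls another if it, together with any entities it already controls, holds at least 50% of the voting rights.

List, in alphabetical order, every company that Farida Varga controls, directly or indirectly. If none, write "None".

Basalt Mining Inc

Farida holds 78% of Basalt, so Farida controls Basalt.
No other company's threshold is met.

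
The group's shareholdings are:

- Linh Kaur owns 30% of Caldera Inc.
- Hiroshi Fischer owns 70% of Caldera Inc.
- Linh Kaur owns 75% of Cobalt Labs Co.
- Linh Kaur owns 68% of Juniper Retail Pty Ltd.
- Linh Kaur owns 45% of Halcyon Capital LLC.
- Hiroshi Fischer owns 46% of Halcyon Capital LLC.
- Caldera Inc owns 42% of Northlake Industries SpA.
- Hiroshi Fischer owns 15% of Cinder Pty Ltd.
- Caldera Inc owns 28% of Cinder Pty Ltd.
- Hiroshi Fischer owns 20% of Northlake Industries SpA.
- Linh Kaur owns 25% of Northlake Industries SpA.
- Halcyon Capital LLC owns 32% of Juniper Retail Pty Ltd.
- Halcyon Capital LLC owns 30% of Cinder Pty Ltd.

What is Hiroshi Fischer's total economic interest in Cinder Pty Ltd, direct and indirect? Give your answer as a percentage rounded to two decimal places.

Hiroshi reaches Cinder along 3 paths.
Via Caldera: 70% × 28% = 19.6%.
Direct stake: 15% = 15%.
Via Halcyon: 46% × 30% = 13.8%.
Total: 19.6% + 15% + 13.8% = 48.4%.
Rounded: 48.40%.

48.40%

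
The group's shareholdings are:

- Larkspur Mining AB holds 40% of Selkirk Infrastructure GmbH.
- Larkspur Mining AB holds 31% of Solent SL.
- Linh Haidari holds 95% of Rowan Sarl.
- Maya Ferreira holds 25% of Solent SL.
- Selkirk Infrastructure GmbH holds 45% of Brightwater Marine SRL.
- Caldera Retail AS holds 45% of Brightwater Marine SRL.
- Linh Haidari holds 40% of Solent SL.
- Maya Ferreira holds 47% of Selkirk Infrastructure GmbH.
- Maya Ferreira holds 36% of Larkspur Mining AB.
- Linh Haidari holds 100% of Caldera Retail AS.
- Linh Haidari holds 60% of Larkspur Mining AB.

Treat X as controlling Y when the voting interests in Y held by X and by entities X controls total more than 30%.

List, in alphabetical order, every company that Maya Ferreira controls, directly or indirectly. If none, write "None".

Brightwater Marine SRL, Larkspur Mining AB, Selkirk Infrastructure GmbH, Solent SL

Maya holds 36% of Larkspur, so Maya controls Larkspur.
Larkspur and Maya together hold 31% + 25% = 56% of Solent, so Maya controls Solent.
Maya and Larkspur together hold 47% + 40% = 87% of Selkirk, so Maya controls Selkirk.
Selkirk holds 45% of Brightwater, so Maya controls Brightwater.
No other company's threshold is met.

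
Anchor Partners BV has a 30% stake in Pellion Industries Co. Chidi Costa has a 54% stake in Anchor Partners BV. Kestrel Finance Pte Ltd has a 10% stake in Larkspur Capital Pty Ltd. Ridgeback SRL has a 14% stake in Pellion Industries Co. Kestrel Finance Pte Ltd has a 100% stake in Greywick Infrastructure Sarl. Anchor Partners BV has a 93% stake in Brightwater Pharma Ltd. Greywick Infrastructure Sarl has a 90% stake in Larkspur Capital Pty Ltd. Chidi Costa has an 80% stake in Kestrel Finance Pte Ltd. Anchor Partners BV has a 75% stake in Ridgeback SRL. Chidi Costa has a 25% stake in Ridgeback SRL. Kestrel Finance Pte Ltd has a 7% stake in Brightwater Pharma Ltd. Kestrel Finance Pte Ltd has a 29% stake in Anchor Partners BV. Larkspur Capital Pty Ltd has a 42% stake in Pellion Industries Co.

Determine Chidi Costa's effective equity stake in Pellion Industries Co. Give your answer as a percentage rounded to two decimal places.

Chidi reaches Pellion along 7 paths.
Via Anchor: 54% × 30% = 16.2%.
Via Kestrel → Anchor: 80% × 29% × 30% = 6.96%.
Via Kestrel → Larkspur: 80% × 10% × 42% = 3.36%.
Via Kestrel → Greywick → Larkspur: 80% × 100% × 90% × 42% = 30.24%.
Via Anchor → Ridgeback: 54% × 75% × 14% = 5.67%.
Via Kestrel → Anchor → Ridgeback: 80% × 29% × 75% × 14% = 2.436%.
Via Ridgeback: 25% × 14% = 3.5%.
Total: 16.2% + 6.96% + 3.36% + 30.24% + 5.67% + 2.436% + 3.5% = 68.366%.
Rounded: 68.37%.

68.37%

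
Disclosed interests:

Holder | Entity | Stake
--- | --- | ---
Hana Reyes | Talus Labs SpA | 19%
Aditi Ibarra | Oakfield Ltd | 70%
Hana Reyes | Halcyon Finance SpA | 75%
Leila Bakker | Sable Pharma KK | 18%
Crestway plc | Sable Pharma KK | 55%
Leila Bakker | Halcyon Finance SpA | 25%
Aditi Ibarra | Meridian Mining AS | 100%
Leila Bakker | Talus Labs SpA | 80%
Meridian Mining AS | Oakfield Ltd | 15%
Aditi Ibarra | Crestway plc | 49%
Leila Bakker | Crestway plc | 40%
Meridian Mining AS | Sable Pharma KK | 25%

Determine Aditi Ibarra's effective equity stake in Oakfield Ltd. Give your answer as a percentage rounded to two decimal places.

85.00%

Aditi reaches Oakfield along 2 paths.
Direct stake: 70% = 70%.
Via Meridian: 100% × 15% = 15%.
Total: 70% + 15% = 85%.
Rounded: 85.00%.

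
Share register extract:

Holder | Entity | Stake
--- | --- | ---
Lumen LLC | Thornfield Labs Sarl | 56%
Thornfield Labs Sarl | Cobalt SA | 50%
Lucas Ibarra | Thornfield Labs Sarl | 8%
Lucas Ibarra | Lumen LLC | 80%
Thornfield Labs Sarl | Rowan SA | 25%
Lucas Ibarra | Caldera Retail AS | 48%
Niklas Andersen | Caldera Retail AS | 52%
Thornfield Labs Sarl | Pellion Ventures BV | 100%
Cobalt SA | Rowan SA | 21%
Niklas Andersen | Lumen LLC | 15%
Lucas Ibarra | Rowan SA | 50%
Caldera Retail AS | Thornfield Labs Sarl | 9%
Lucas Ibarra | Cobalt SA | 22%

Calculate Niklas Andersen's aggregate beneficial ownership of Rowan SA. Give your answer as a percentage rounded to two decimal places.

Niklas reaches Rowan along 4 paths.
Via Caldera → Thornfield → Cobalt: 52% × 9% × 50% × 21% = 0.4914%.
Via Lumen → Thornfield → Cobalt: 15% × 56% × 50% × 21% = 0.882%.
Via Caldera → Thornfield: 52% × 9% × 25% = 1.17%.
Via Lumen → Thornfield: 15% × 56% × 25% = 2.1%.
Total: 0.4914% + 0.882% + 1.17% + 2.1% = 4.6434%.
Rounded: 4.64%.

4.64%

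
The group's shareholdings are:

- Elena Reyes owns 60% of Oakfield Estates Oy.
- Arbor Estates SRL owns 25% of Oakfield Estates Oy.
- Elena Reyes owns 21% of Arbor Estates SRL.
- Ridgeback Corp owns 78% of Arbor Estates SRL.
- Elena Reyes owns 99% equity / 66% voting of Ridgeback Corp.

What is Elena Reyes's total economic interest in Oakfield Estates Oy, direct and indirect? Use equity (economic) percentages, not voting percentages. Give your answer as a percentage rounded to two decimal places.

Elena reaches Oakfield along 3 paths.
Direct stake: 60% = 60%.
Via Ridgeback → Arbor: 99% × 78% × 25% = 19.305%.
Via Arbor: 21% × 25% = 5.25%.
Total: 60% + 19.305% + 5.25% = 84.555%.
Rounded: 84.56%.

84.56%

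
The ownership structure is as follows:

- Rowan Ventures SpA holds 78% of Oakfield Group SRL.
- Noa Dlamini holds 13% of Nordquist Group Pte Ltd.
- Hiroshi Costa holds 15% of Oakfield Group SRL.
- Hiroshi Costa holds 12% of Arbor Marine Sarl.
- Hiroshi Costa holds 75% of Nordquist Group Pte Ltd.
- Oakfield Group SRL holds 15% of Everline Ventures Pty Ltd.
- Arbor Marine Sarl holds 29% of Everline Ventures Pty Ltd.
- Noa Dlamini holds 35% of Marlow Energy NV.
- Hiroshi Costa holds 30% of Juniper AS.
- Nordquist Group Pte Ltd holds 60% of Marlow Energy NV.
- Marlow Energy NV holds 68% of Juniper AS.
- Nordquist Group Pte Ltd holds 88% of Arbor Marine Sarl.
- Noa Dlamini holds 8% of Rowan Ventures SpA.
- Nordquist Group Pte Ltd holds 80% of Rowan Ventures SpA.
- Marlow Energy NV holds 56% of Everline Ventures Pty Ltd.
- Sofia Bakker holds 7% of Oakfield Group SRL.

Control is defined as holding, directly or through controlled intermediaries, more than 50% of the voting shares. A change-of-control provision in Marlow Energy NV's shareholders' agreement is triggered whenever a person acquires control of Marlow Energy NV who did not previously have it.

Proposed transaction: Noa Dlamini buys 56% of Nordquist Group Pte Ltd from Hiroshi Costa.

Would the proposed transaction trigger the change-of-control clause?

The purchase adds only to Noa's holdings (Hiroshi's stake shrinks), so Noa is the only person who could newly come to control Marlow.
Noa's largest direct stake is 35% in Marlow, which does not meet the threshold, so Noa controls no company.
In Marlow, Noa's side holds only 35%, not > 50%.
So before the transaction, Noa does not control Marlow.
After the purchase, Noa's direct stake in Nordquist rises to 13% + 56% = 69%, and Hiroshi's stake falls to 19%.
Noa holds 69% of Nordquist, so Noa controls Nordquist.
Nordquist and Noa together hold 60% + 35% = 95% of Marlow, so Noa controls Marlow.
Noa did not control Marlow before and does after, so the clause is triggered.

Yes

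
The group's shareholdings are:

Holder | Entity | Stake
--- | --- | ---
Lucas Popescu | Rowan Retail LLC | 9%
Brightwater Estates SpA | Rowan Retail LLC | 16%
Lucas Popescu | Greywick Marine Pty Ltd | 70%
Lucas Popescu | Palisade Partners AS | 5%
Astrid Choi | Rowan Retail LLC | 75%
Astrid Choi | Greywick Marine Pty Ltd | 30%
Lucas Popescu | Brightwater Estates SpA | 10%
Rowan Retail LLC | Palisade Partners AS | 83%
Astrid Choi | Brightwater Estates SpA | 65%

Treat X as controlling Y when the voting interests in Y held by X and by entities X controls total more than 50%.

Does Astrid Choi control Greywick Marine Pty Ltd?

Astrid holds 65% of Brightwater, so Astrid controls Brightwater.
Brightwater and Astrid together hold 16% + 75% = 91% of Rowan, so Astrid controls Rowan.
Rowan holds 83% of Palisade, so Astrid controls Palisade.
In Greywick, Astrid's side holds only 30%, not > 50%.
So Astrid does not control Greywick.

No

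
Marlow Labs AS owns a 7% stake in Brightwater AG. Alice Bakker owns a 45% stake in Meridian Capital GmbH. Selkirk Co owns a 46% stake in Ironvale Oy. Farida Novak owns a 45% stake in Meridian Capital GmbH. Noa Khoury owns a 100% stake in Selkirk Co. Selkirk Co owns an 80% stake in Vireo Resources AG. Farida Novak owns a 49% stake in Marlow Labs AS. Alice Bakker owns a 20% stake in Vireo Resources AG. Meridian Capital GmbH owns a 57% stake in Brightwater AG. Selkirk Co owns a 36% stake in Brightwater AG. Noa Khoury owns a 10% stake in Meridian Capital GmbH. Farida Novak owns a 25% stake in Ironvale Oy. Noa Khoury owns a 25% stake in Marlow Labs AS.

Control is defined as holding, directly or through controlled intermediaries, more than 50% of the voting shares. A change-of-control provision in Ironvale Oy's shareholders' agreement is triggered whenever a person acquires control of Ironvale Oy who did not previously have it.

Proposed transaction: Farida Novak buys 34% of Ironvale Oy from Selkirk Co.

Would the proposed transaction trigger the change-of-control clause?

Yes

The purchase adds only to Farida's holdings (Selkirk's stake shrinks), so Farida is the only person who could newly come to control Ironvale.
Farida's largest direct stake is 49% in Marlow, which does not meet the threshold, so Farida controls no company.
In Ironvale, Farida's side holds only 25%, not > 50%.
So before the transaction, Farida does not control Ironvale.
After the purchase, Farida's direct stake in Ironvale rises to 25% + 34% = 59%, and Selkirk's stake falls to 12%.
Farida holds 59% of Ironvale, so Farida controls Ironvale.
Farida did not control Ironvale before and does after, so the clause is triggered.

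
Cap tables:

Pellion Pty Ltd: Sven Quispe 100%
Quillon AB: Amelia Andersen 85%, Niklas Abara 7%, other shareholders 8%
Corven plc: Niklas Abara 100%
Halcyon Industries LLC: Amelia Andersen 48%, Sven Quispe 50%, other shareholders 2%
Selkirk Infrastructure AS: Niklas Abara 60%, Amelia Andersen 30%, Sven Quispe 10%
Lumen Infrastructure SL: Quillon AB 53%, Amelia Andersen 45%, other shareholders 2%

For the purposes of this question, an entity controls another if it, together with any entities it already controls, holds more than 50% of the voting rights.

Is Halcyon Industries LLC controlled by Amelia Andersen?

No

Amelia holds 85% of Quillon, so Amelia controls Quillon.
Quillon and Amelia together hold 53% + 45% = 98% of Lumen, so Amelia controls Lumen.
In Halcyon, Amelia's side holds only 48%, not > 50%.
So Amelia does not control Halcyon.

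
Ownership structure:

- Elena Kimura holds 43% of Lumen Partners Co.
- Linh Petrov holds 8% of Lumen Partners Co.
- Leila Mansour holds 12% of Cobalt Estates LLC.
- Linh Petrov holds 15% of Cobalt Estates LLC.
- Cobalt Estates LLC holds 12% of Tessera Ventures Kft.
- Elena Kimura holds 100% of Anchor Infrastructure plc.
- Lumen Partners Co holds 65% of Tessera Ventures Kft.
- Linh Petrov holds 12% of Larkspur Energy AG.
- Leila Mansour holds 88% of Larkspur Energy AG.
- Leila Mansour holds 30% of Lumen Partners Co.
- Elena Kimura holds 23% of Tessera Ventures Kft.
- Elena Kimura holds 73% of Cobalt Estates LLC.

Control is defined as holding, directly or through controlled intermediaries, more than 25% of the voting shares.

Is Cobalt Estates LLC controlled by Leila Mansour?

Leila holds 30% of Lumen, so Leila controls Lumen.
Lumen holds 65% of Tessera, so Leila controls Tessera.
Leila holds 88% of Larkspur, so Leila controls Larkspur.
In Cobalt, Leila's side holds only 12%, not > 25%.
So Leila does not control Cobalt.

No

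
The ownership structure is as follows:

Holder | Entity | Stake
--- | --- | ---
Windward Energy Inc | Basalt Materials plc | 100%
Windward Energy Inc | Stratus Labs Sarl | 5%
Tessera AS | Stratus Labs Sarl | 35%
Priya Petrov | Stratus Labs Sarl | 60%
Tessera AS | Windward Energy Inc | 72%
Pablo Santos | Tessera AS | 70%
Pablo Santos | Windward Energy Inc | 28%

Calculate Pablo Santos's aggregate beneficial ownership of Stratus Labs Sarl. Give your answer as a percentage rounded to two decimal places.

Pablo reaches Stratus along 3 paths.
Via Tessera: 70% × 35% = 24.5%.
Via Tessera → Windward: 70% × 72% × 5% = 2.52%.
Via Windward: 28% × 5% = 1.4%.
Total: 24.5% + 2.52% + 1.4% = 28.42%.

28.42%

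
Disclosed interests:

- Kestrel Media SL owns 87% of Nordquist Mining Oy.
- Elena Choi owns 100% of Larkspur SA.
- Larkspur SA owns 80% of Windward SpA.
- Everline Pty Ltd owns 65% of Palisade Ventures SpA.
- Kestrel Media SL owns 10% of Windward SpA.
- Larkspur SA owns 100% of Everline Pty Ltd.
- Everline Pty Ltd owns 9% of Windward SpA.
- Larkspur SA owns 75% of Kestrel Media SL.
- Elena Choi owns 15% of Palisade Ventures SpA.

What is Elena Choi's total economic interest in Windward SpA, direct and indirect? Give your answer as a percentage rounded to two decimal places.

96.50%

Elena reaches Windward along 3 paths.
Via Larkspur: 100% × 80% = 80%.
Via Larkspur → Kestrel: 100% × 75% × 10% = 7.5%.
Via Larkspur → Everline: 100% × 100% × 9% = 9%.
Total: 80% + 7.5% + 9% = 96.5%.
Rounded: 96.50%.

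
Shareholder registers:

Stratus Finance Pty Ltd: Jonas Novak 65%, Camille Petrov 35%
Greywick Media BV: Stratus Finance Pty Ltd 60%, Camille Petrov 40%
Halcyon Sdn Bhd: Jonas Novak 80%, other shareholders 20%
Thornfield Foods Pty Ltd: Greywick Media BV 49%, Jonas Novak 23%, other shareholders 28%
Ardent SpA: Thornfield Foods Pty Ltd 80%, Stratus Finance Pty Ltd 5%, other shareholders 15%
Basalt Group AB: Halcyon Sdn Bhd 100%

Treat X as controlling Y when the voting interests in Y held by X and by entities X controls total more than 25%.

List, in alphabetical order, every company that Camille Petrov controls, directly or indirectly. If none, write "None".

Ardent SpA, Greywick Media BV, Stratus Finance Pty Ltd, Thornfield Foods Pty Ltd

Camille holds 35% of Stratus, so Camille controls Stratus.
Stratus and Camille together hold 60% + 40% = 100% of Greywick, so Camille controls Greywick.
Greywick holds 49% of Thornfield, so Camille controls Thornfield.
Thornfield and Stratus together hold 80% + 5% = 85% of Ardent, so Camille controls Ardent.
No other company's threshold is met.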